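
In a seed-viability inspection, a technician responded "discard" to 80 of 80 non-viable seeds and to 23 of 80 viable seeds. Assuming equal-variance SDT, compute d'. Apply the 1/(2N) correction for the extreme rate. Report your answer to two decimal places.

d' = 3.06

The hit rate is 80/80 = 1, so apply the 1/(2N) correction: H → 1 − 1/(2·80) = 0.99375.
z(H) = z(0.99375) = 2.498
z(FA) = z(0.28750) = -0.561
d' = 2.498 − (-0.561) = 3.059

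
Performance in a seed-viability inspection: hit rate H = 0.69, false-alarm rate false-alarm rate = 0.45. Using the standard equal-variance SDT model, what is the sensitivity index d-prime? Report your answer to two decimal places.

d-prime = 0.62

z(0.69) = 0.496, z(0.45) = -0.126
d' = z(H) − z(FA) = 0.496 − (-0.126) = 0.622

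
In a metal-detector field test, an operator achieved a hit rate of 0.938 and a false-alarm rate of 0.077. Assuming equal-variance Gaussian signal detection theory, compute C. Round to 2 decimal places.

C = -0.06

z(H) = z(0.938) = 1.5382
z(FA) = z(0.077) = -1.4255
c = −½·[z(H) + z(FA)] = −0.5 × (1.5382 + (-1.4255)) = -0.05635
c < 0: the operator has a liberal response bias.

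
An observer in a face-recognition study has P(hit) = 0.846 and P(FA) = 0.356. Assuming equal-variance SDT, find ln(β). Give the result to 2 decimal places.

Φ⁻¹(H) = Φ⁻¹(0.846) = 1.019
Φ⁻¹(FA) = Φ⁻¹(0.356) = -0.369
ln β = −½·[z(H)² − z(FA)²] = −0.5 × (1.038 − 0.136) = -0.451

ln β = -0.45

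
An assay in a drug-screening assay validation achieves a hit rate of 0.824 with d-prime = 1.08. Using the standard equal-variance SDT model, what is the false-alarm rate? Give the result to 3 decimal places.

false-alarm rate = 0.441

z(hit rate) = z(0.824) = 0.9307
z(FA) = z(H) − d' = 0.9307 − 1.08 = -0.1493
false-alarm rate = Φ(-0.1493) = 0.4407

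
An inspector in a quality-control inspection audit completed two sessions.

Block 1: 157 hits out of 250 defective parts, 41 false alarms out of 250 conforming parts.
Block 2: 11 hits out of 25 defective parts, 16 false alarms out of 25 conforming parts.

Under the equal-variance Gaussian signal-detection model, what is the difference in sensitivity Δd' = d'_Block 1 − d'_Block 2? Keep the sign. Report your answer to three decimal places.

Block 1: z(0.6280) = 0.3266, z(0.1640) = -0.9782, d' = 1.3048
Block 2: z(0.4400) = -0.1510, z(0.6400) = 0.3585, d' = -0.5095
Δd' = d'_Block 1 − d'_Block 2 = 1.3048 − (-0.5095) = 1.8143
Block 1 has the higher sensitivity.

Δd' = 1.814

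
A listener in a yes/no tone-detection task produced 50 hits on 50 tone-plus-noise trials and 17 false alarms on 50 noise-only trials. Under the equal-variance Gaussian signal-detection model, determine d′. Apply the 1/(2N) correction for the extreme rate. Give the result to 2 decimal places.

d′ = 2.74

The hit rate is 50/50 = 1, so apply the 1/(2N) correction: H → 1 − 1/(2·50) = 0.99000.
z(H) = z(0.99000) = 2.326
z(FA) = z(0.34000) = -0.412
d' = 2.326 − (-0.412) = 2.738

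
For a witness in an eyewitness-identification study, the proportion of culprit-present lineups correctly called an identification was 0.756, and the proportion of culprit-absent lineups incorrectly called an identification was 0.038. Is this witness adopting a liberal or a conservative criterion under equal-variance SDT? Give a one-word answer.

z(H) = 0.693, z(FA) = -1.774
c = −½·(z(H) + z(FA)) = 0.5405
c > 0 → conservative criterion (biased toward responding “no”).

conservative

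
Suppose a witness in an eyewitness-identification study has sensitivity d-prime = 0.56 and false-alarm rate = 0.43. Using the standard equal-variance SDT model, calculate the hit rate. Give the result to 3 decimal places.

hit rate = 0.649

z(false-alarm rate) = z(0.43) = -0.1764
z(H) = z(FA) + d' = -0.1764 + 0.56 = 0.3836
hit rate = Φ(0.3836) = 0.6494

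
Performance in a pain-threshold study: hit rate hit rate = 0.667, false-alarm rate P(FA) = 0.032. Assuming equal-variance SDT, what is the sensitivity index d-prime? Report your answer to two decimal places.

z(0.667) = 0.4316, z(0.032) = -1.8522
d' = z(H) − z(FA) = 0.4316 − (-1.8522) = 2.2838

d-prime = 2.28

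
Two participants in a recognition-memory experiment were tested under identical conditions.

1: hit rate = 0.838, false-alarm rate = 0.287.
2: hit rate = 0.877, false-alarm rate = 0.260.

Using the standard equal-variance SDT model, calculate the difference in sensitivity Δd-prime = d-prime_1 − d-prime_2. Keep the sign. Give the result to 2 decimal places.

1: z(0.838) = 0.986, z(0.287) = -0.562, d' = 1.548
2: z(0.877) = 1.160, z(0.260) = -0.643, d' = 1.803
Δd' = d'_1 − d'_2 = 1.548 − 1.803 = -0.255
2 has the higher sensitivity.

Δd-prime = -0.26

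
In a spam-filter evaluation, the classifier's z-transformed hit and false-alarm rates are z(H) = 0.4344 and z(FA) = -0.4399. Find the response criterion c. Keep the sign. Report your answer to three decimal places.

c = −½·[z(H) + z(FA)] = −½·(0.4344 + (-0.4399)) = 0.00275

c = 0.003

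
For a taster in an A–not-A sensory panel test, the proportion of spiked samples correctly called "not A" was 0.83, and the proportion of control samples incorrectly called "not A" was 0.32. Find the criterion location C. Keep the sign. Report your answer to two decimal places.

C = -0.24

z(0.83) = 0.9542, z(0.32) = -0.4677
c = −½·[z(H) + z(FA)] = −0.5 × (0.9542 + (-0.4677)) = -0.24325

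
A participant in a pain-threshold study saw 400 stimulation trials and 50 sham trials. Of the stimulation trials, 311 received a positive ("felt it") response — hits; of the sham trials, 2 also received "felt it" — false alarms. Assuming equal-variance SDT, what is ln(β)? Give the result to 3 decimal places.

H = 311/400 = 0.7775
FA = 2/50 = 0.0400
Φ⁻¹(0.7775) = 0.7638, Φ⁻¹(0.0400) = -1.7507
ln β = −½·[z(H)² − z(FA)²] = −0.5 × (0.5834 − 3.0650) = 1.2408

ln β = 1.241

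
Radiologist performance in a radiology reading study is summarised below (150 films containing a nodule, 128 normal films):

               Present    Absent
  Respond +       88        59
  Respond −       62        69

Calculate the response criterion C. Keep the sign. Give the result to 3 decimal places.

C = -0.060

H = 88/150 = 0.5867
FA = 59/128 = 0.4609
z(H) = 0.2191
z(FA) = -0.0982
c = −½·[z(H) + z(FA)] = −0.5 × (0.2191 + (-0.0982)) = -0.06045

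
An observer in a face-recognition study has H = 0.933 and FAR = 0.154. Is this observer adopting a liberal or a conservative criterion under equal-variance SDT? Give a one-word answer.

z(H) = 1.499, z(FA) = -1.019
c = −½·(z(H) + z(FA)) = -0.240
c < 0 → liberal criterion (biased toward responding “yes”).

liberal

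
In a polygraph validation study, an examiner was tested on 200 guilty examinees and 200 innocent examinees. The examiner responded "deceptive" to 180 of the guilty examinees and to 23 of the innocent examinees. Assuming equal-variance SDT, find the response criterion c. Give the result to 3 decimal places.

H = 180/200 = 0.9000
FA = 23/200 = 0.1150
Φ⁻¹(H) = 1.2816
Φ⁻¹(FA) = -1.2004
c = −½·[z(H) + z(FA)] = −0.5 × (1.2816 + (-1.2004)) = -0.0406
c < 0: the examiner has a liberal response bias.

c = -0.041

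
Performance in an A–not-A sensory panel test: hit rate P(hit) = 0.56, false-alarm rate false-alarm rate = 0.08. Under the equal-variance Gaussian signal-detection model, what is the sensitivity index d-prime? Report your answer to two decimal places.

z(H) = 0.151
z(FA) = -1.405
d' = z(H) − z(FA) = 0.151 − (-1.405) = 1.556

d-prime = 1.56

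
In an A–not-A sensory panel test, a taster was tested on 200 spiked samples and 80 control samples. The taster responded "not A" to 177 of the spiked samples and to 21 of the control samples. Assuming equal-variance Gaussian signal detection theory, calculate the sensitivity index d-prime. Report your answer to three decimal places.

H = 177/200 = 0.8850
FA = 21/80 = 0.2625
z(H) = z(0.8850) = 1.2004
z(FA) = z(0.2625) = -0.6357
d' = z(H) − z(FA) = 1.2004 − (-0.6357) = 1.8361

d-prime = 1.836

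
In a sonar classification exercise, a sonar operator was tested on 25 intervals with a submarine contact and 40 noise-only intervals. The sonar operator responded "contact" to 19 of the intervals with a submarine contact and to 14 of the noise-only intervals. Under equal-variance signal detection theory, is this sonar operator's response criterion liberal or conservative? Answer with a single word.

z(H) = 0.706, z(FA) = -0.385
c = −½·(z(H) + z(FA)) = -0.1605
c < 0 → liberal criterion (biased toward responding “yes”).

liberal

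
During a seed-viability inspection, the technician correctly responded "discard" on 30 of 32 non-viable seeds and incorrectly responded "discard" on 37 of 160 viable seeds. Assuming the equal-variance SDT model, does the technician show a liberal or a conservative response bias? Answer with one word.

z(H) = 1.534, z(FA) = -0.735
c = −½·(z(H) + z(FA)) = -0.3995
c < 0 → liberal criterion (biased toward responding “yes”).

liberal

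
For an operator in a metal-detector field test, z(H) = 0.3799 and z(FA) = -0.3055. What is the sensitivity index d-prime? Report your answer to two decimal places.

d-prime = 0.69

d' = z(H) − z(FA) = 0.3799 − (-0.3055) = 0.6854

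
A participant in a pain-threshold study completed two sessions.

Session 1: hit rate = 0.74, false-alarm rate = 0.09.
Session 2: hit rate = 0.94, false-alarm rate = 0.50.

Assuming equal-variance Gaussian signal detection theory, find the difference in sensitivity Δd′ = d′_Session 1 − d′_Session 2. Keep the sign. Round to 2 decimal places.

Session 1: z(0.74) = 0.643, z(0.09) = -1.341, d' = 1.984
Session 2: z(0.94) = 1.555, z(0.50) = 0.000, d' = 1.555
Δd' = d'_Session 1 − d'_Session 2 = 1.984 − 1.555 = 0.429
Session 1 has the higher sensitivity.

Δd′ = 0.43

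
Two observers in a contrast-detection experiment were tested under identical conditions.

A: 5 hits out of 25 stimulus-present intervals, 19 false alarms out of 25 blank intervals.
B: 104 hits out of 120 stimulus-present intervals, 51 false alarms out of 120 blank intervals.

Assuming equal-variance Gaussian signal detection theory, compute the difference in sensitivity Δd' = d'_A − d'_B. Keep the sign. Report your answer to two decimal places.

Δd' = -2.85

A: z(0.2000) = -0.842, z(0.7600) = 0.706, d' = -1.548
B: z(0.8667) = 1.111, z(0.4250) = -0.189, d' = 1.300
Δd' = d'_A − d'_B = -1.548 − 1.300 = -2.848
B has the higher sensitivity.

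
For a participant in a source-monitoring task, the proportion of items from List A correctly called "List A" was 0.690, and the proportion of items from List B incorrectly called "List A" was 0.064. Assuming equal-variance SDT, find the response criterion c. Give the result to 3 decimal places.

Φ⁻¹(H) = 0.4959
Φ⁻¹(FA) = -1.5220
c = −½·[z(H) + z(FA)] = −0.5 × (0.4959 + (-1.5220)) = 0.51305
c > 0: the participant has a conservative response bias.

c = 0.513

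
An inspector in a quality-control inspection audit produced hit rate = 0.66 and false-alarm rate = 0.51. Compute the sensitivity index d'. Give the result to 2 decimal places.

z(H) = z(0.66) = 0.412
z(FA) = z(0.51) = 0.025
d' = z(H) − z(FA) = 0.412 − 0.025 = 0.387

d' = 0.39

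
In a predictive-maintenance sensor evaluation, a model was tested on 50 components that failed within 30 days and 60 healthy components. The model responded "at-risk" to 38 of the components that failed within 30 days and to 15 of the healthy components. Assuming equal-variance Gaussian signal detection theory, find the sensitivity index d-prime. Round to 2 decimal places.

d-prime = 1.38

H = 38/50 = 0.7600
FA = 15/60 = 0.2500
z(H) = 0.706
z(FA) = -0.674
d' = z(H) − z(FA) = 0.706 − (-0.674) = 1.380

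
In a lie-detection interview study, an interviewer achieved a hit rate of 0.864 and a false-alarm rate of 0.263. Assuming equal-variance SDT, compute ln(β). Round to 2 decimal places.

Φ⁻¹(H) = Φ⁻¹(0.864) = 1.098
Φ⁻¹(FA) = Φ⁻¹(0.263) = -0.634
ln β = −½·[z(H)² − z(FA)²] = −0.5 × (1.206 − 0.402) = -0.402

ln β = -0.40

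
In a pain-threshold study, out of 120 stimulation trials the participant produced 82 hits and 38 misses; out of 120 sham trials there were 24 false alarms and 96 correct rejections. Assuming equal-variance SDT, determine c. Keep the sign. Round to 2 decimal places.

c = 0.18

H = 82/120 = 0.6833
FA = 24/120 = 0.2000
Φ⁻¹(H) = Φ⁻¹(0.6833) = 0.4769
Φ⁻¹(FA) = Φ⁻¹(0.2000) = -0.8416
c = −½·[z(H) + z(FA)] = −0.5 × (0.4769 + (-0.8416)) = 0.18235
c > 0: the participant has a conservative response bias.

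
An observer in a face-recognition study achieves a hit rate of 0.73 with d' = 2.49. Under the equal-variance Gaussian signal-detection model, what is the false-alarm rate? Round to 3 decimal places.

z(hit rate) = z(0.73) = 0.6128
z(FA) = z(H) − d' = 0.6128 − 2.49 = -1.8772
false-alarm rate = Φ(-1.8772) = 0.0302

false-alarm rate = 0.030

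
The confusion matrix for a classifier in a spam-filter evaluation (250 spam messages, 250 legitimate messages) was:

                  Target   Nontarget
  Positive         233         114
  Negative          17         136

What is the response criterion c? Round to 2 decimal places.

H = 233/250 = 0.9320
FA = 114/250 = 0.4560
Φ⁻¹(H) = Φ⁻¹(0.9320) = 1.4909
Φ⁻¹(FA) = Φ⁻¹(0.4560) = -0.1105
c = −½·[z(H) + z(FA)] = −0.5 × (1.4909 + (-0.1105)) = -0.6902

c = -0.69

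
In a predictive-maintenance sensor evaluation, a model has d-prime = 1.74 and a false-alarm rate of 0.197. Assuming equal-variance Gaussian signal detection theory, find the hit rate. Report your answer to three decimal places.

hit rate = 0.813

z(false-alarm rate) = z(0.197) = -0.8524
z(H) = z(FA) + d' = -0.8524 + 1.74 = 0.8876
hit rate = Φ(0.8876) = 0.8126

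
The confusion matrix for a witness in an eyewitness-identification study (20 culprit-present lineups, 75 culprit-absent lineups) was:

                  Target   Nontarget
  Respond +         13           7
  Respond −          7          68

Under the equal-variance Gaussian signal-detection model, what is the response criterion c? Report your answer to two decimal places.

c = 0.47

H = 13/20 = 0.6500
FA = 7/75 = 0.0933
Φ⁻¹(H) = Φ⁻¹(0.6500) = 0.3853
Φ⁻¹(FA) = Φ⁻¹(0.0933) = -1.3207
c = −½·[z(H) + z(FA)] = −0.5 × (0.3853 + (-1.3207)) = 0.4677
c > 0: the witness has a conservative response bias.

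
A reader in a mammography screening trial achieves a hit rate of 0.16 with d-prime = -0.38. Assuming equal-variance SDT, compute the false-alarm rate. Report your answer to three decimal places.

false-alarm rate = 0.269

z(hit rate) = z(0.16) = -0.9945
z(FA) = z(H) − d' = -0.9945 − (-0.38) = -0.6145
false-alarm rate = Φ(-0.6145) = 0.2694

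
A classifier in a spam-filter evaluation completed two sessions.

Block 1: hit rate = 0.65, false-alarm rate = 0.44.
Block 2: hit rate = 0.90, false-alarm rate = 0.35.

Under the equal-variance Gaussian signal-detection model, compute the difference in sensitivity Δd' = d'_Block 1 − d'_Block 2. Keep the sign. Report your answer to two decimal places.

Block 1: z(0.65) = 0.385, z(0.44) = -0.151, d' = 0.536
Block 2: z(0.90) = 1.282, z(0.35) = -0.385, d' = 1.667
Δd' = d'_Block 1 − d'_Block 2 = 0.536 − 1.667 = -1.131
Block 2 has the higher sensitivity.

Δd' = -1.13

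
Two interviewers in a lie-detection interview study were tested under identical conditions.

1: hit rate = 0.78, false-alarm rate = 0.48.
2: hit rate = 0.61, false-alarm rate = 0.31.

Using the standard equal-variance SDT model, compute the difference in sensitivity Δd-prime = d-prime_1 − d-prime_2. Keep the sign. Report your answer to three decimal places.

Δd-prime = 0.047

1: z(0.78) = 0.7722, z(0.48) = -0.0502, d' = 0.8224
2: z(0.61) = 0.2793, z(0.31) = -0.4959, d' = 0.7752
Δd' = d'_1 − d'_2 = 0.8224 − 0.7752 = 0.0472
1 has the higher sensitivity.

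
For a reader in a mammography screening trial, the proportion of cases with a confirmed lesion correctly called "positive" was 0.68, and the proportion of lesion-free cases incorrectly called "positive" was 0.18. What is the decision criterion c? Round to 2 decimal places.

c = 0.22

z(H) = 0.468
z(FA) = -0.915
c = −½·[z(H) + z(FA)] = −0.5 × (0.468 + (-0.915)) = 0.2235
c > 0: the reader has a conservative response bias.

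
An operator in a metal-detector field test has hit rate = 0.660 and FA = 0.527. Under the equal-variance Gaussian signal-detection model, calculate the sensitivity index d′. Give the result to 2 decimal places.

z(0.660) = 0.4125, z(0.527) = 0.0677
d' = z(H) − z(FA) = 0.4125 − 0.0677 = 0.3448

d′ = 0.34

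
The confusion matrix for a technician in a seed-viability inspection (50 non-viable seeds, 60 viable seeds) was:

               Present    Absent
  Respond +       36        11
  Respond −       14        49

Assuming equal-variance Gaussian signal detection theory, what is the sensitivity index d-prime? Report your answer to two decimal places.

H = 36/50 = 0.7200
FA = 11/60 = 0.1833
Φ⁻¹(H) = Φ⁻¹(0.7200) = 0.5828
Φ⁻¹(FA) = Φ⁻¹(0.1833) = -0.9029
d' = z(H) − z(FA) = 0.5828 − (-0.9029) = 1.4857

d-prime = 1.49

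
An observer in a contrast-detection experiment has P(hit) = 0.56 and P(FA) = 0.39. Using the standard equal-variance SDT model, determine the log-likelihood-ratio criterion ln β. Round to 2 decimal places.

z(H) = z(0.56) = 0.151
z(FA) = z(0.39) = -0.279
ln β = −½·[z(H)² − z(FA)²] = −0.5 × (0.023 − 0.078) = 0.0275

ln β = 0.03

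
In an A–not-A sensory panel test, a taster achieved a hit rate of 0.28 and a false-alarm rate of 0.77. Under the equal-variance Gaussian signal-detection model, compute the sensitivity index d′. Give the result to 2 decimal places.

z(H) = z(0.28) = -0.5828
z(FA) = z(0.77) = 0.7388
d' = z(H) − z(FA) = -0.5828 − 0.7388 = -1.3216

d′ = -1.32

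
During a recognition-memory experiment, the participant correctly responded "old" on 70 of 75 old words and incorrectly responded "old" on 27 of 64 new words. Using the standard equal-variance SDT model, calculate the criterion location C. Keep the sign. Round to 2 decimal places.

H = 70/75 = 0.9333
FA = 27/64 = 0.4219
z(0.9333) = 1.501, z(0.4219) = -0.197
c = −½·[z(H) + z(FA)] = −0.5 × (1.501 + (-0.197)) = -0.652

C = -0.65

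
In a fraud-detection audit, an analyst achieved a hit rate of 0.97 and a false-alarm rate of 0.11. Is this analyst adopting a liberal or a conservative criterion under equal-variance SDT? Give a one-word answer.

liberal

z(H) = 1.881, z(FA) = -1.227
c = −½·(z(H) + z(FA)) = -0.327
c < 0 → liberal criterion (biased toward responding “yes”).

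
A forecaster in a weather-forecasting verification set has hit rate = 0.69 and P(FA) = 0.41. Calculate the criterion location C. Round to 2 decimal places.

Φ⁻¹(0.69) = 0.4959, Φ⁻¹(0.41) = -0.2275
c = −½·[z(H) + z(FA)] = −0.5 × (0.4959 + (-0.2275)) = -0.1342

C = -0.13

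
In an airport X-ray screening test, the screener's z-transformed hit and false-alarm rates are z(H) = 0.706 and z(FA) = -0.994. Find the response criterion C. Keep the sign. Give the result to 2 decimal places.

c = −½·[z(H) + z(FA)] = −½·(0.706 + (-0.994)) = 0.144
c > 0: the screener has a conservative response bias.

C = 0.14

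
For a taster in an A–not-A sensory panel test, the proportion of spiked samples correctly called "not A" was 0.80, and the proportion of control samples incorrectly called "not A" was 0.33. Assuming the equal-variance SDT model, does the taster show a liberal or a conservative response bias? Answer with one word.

liberal

z(H) = 0.842, z(FA) = -0.440
c = −½·(z(H) + z(FA)) = -0.201
c < 0 → liberal criterion (biased toward responding “yes”).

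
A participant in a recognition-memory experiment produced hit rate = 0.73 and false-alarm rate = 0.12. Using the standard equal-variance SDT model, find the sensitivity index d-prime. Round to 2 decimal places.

z(H) = 0.613
z(FA) = -1.175
d' = z(H) − z(FA) = 0.613 − (-1.175) = 1.788

d-prime = 1.79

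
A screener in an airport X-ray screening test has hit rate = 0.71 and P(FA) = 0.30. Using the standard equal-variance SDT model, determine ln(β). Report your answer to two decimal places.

z(0.71) = 0.553, z(0.30) = -0.524
ln β = −½·[z(H)² − z(FA)²] = −0.5 × (0.306 − 0.275) = -0.0155

ln β = -0.02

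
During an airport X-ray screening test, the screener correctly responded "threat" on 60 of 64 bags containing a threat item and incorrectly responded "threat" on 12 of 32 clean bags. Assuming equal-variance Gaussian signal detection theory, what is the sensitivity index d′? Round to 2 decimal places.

H = 60/64 = 0.9375
FA = 12/32 = 0.3750
z(H) = z(0.9375) = 1.534
z(FA) = z(0.3750) = -0.319
d' = z(H) − z(FA) = 1.534 − (-0.319) = 1.853

d′ = 1.85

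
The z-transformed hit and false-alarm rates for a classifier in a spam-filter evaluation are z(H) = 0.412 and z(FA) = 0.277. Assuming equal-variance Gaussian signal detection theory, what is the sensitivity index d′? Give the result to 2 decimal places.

d′ = 0.14

d' = z(H) − z(FA) = 0.412 − 0.277 = 0.135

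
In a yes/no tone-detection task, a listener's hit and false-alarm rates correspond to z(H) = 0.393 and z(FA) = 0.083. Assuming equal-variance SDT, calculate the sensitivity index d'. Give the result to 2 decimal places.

d' = 0.31

d' = z(H) − z(FA) = 0.393 − 0.083 = 0.310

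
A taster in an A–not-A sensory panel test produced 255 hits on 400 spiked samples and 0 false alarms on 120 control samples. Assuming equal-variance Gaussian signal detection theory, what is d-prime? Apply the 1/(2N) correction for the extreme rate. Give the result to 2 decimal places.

d-prime = 2.99

The false-alarm rate is 0/120 = 0, so apply the 1/(2N) correction: FA → 1/(2·120) = 0.00417.
z(H) = z(0.63750) = 0.352
z(FA) = z(0.00417) = -2.638
d' = 0.352 − (-2.638) = 2.990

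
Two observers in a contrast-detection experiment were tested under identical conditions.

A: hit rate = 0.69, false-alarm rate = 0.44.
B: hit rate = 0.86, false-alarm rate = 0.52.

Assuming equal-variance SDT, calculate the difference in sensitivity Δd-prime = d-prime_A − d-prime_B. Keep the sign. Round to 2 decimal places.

Δd-prime = -0.38

A: z(0.69) = 0.496, z(0.44) = -0.151, d' = 0.647
B: z(0.86) = 1.080, z(0.52) = 0.050, d' = 1.030
Δd' = d'_A − d'_B = 0.647 − 1.030 = -0.383
B has the higher sensitivity.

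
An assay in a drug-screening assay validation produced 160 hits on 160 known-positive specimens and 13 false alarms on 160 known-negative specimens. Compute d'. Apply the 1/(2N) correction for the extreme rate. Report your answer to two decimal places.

d' = 4.13

The hit rate is 160/160 = 1, so apply the 1/(2N) correction: H → 1 − 1/(2·160) = 0.99687.
z(H) = z(0.99687) = 2.734
z(FA) = z(0.08125) = -1.397
d' = 2.734 − (-1.397) = 4.131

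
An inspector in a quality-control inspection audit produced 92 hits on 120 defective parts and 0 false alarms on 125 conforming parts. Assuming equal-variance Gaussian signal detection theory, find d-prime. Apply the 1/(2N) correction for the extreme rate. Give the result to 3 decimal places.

d-prime = 3.380

The false-alarm rate is 0/125 = 0, so apply the 1/(2N) correction: FA → 1/(2·125) = 0.00400.
z(H) = z(0.76667) = 0.7279
z(FA) = z(0.00400) = -2.6521
d' = 0.7279 − (-2.6521) = 3.3800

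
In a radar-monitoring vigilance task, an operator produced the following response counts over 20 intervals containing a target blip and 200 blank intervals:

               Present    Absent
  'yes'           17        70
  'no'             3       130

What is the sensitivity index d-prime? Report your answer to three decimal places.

d-prime = 1.422

H = 17/20 = 0.8500
FA = 70/200 = 0.3500
z(H) = 1.0364
z(FA) = -0.3853
d' = z(H) − z(FA) = 1.0364 − (-0.3853) = 1.4217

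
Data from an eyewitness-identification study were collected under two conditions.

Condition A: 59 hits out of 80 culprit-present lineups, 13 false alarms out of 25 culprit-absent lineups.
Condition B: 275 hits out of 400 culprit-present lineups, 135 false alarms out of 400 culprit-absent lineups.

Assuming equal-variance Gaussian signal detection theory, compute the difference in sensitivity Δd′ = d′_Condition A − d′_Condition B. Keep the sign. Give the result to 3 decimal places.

Δd′ = -0.323

Condition A: z(0.7375) = 0.6357, z(0.5200) = 0.0502, d' = 0.5855
Condition B: z(0.6875) = 0.4888, z(0.3375) = -0.4193, d' = 0.9081
Δd' = d'_Condition A − d'_Condition B = 0.5855 − 0.9081 = -0.3226
Condition B has the higher sensitivity.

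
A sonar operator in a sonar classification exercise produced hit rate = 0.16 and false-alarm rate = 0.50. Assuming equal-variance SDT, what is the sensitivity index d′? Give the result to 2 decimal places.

z(0.16) = -0.994, z(0.50) = 0.000
d' = z(H) − z(FA) = -0.994 − 0.000 = -0.994

d′ = -0.99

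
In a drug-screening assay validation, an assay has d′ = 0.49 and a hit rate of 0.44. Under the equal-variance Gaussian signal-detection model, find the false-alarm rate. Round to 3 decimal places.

z(hit rate) = z(0.44) = -0.1510
z(FA) = z(H) − d' = -0.1510 − 0.49 = -0.6410
false-alarm rate = Φ(-0.6410) = 0.2608

false-alarm rate = 0.261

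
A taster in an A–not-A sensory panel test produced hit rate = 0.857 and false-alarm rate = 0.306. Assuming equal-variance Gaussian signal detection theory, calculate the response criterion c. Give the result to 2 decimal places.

c = -0.28

z(0.857) = 1.067, z(0.306) = -0.507
c = −½·[z(H) + z(FA)] = −0.5 × (1.067 + (-0.507)) = -0.280
c < 0: the taster has a liberal response bias.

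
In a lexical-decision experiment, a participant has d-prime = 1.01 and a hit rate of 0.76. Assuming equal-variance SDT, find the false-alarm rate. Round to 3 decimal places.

z(hit rate) = z(0.76) = 0.7063
z(FA) = z(H) − d' = 0.7063 − 1.01 = -0.3037
false-alarm rate = Φ(-0.3037) = 0.3807

false-alarm rate = 0.381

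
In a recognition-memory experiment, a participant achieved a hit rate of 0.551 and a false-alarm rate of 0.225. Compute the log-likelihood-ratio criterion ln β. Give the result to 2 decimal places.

Φ⁻¹(H) = Φ⁻¹(0.551) = 0.128
Φ⁻¹(FA) = Φ⁻¹(0.225) = -0.755
ln β = −½·[z(H)² − z(FA)²] = −0.5 × (0.016 − 0.570) = 0.277

ln β = 0.28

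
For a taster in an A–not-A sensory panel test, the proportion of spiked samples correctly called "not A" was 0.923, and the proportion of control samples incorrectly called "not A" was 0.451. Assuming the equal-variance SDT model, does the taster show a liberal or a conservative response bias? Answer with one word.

liberal

z(H) = 1.426, z(FA) = -0.123
c = −½·(z(H) + z(FA)) = -0.6515
c < 0 → liberal criterion (biased toward responding “yes”).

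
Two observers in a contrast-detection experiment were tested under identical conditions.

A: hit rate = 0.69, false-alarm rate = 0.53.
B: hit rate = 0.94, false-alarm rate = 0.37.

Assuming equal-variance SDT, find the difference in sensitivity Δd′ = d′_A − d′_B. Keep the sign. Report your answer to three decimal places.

Δd′ = -1.466

A: z(0.69) = 0.4959, z(0.53) = 0.0753, d' = 0.4206
B: z(0.94) = 1.5548, z(0.37) = -0.3319, d' = 1.8867
Δd' = d'_A − d'_B = 0.4206 − 1.8867 = -1.4661
B has the higher sensitivity.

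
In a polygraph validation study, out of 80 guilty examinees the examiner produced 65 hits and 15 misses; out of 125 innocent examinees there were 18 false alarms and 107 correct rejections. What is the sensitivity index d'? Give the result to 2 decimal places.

H = 65/80 = 0.8125
FA = 18/125 = 0.1440
z(H) = z(0.8125) = 0.8871
z(FA) = z(0.1440) = -1.0625
d' = z(H) − z(FA) = 0.8871 − (-1.0625) = 1.9496

d' = 1.95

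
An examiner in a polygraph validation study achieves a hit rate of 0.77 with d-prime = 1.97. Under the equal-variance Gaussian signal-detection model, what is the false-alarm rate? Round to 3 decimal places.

false-alarm rate = 0.109

z(hit rate) = z(0.77) = 0.7388
z(FA) = z(H) − d' = 0.7388 − 1.97 = -1.2312
false-alarm rate = Φ(-1.2312) = 0.1091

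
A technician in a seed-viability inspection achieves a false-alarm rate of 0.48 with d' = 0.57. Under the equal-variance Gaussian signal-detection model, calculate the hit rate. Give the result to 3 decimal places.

hit rate = 0.698

z(false-alarm rate) = z(0.48) = -0.0502
z(H) = z(FA) + d' = -0.0502 + 0.57 = 0.5198
hit rate = Φ(0.5198) = 0.6984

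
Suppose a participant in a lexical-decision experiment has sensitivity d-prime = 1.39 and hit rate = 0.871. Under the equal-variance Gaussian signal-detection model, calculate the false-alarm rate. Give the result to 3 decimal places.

false-alarm rate = 0.398

z(hit rate) = z(0.871) = 1.1311
z(FA) = z(H) − d' = 1.1311 − 1.39 = -0.2589
false-alarm rate = Φ(-0.2589) = 0.3979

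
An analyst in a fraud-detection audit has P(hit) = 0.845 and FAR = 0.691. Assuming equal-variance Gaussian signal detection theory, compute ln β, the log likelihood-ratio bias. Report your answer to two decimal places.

ln β = -0.39

z(H) = 1.015
z(FA) = 0.499
ln β = −½·[z(H)² − z(FA)²] = −0.5 × (1.030 − 0.249) = -0.3905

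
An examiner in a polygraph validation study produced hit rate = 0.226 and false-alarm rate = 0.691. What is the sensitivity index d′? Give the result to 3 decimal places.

z(H) = z(0.226) = -0.7521
z(FA) = z(0.691) = 0.4987
d' = z(H) − z(FA) = -0.7521 − 0.4987 = -1.2508

d′ = -1.251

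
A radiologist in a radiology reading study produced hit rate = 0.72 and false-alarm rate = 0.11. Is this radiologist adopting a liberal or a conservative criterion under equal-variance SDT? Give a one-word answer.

conservative

z(H) = 0.583, z(FA) = -1.227
c = −½·(z(H) + z(FA)) = 0.322
c > 0 → conservative criterion (biased toward responding “no”).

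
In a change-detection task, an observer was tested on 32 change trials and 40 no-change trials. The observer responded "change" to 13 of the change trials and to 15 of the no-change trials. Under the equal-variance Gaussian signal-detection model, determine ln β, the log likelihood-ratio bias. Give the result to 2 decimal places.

ln β = 0.02

H = 13/32 = 0.4062
FA = 15/40 = 0.3750
z(0.4062) = -0.237, z(0.3750) = -0.319
ln β = −½·[z(H)² − z(FA)²] = −0.5 × (0.056 − 0.102) = 0.023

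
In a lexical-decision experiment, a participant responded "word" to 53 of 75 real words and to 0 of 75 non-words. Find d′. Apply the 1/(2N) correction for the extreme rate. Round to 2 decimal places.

d′ = 3.02

The false-alarm rate is 0/75 = 0, so apply the 1/(2N) correction: FA → 1/(2·75) = 0.00667.
z(H) = z(0.70667) = 0.544
z(FA) = z(0.00667) = -2.475
d' = 0.544 − (-2.475) = 3.019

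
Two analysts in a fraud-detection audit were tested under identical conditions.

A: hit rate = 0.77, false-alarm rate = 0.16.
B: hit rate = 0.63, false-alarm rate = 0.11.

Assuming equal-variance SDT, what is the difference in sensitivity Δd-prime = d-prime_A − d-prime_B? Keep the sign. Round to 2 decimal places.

Δd-prime = 0.17

A: z(0.77) = 0.739, z(0.16) = -0.994, d' = 1.733
B: z(0.63) = 0.332, z(0.11) = -1.227, d' = 1.559
Δd' = d'_A − d'_B = 1.733 − 1.559 = 0.174
A has the higher sensitivity.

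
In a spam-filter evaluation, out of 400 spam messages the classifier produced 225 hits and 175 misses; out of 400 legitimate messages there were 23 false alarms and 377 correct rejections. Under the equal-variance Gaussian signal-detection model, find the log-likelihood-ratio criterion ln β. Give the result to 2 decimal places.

ln β = 1.23

H = 225/400 = 0.5625
FA = 23/400 = 0.0575
z(H) = z(0.5625) = 0.157
z(FA) = z(0.0575) = -1.576
ln β = −½·[z(H)² − z(FA)²] = −0.5 × (0.025 − 2.484) = 1.2295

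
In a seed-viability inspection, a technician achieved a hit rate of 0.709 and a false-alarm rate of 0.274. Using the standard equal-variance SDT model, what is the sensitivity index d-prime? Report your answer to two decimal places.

Φ⁻¹(H) = Φ⁻¹(0.709) = 0.550
Φ⁻¹(FA) = Φ⁻¹(0.274) = -0.601
d' = z(H) − z(FA) = 0.550 − (-0.601) = 1.151

d-prime = 1.15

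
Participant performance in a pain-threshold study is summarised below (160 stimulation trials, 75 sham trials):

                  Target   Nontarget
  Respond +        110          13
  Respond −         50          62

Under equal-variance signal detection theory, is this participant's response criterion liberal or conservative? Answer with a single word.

conservative

z(H) = 0.489, z(FA) = -0.941
c = −½·(z(H) + z(FA)) = 0.226
c > 0 → conservative criterion (biased toward responding “no”).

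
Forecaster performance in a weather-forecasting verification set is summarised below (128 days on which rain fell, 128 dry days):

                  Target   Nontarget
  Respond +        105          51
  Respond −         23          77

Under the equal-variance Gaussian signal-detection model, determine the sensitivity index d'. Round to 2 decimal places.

H = 105/128 = 0.8203
FA = 51/128 = 0.3984
z(0.8203) = 0.9165, z(0.3984) = -0.2575
d' = z(H) − z(FA) = 0.9165 − (-0.2575) = 1.1740

d' = 1.17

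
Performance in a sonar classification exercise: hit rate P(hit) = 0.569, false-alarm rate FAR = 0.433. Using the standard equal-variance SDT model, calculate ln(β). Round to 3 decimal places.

z(0.569) = 0.1738, z(0.433) = -0.1687
ln β = −½·[z(H)² − z(FA)²] = −0.5 × (0.0302 − 0.0285) = -0.00085

ln β = -0.001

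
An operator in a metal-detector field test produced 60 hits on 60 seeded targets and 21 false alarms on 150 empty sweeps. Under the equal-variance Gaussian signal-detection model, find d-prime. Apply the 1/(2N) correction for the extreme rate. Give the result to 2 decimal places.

The hit rate is 60/60 = 1, so apply the 1/(2N) correction: H → 1 − 1/(2·60) = 0.99167.
z(H) = z(0.99167) = 2.394
z(FA) = z(0.14000) = -1.080
d' = 2.394 − (-1.080) = 3.474

d-prime = 3.47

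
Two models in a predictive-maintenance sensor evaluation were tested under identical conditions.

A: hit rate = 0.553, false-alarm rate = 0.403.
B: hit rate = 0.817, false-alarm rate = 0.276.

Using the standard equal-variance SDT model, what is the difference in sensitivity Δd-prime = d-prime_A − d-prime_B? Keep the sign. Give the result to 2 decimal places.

A: z(0.553) = 0.133, z(0.403) = -0.246, d' = 0.379
B: z(0.817) = 0.904, z(0.276) = -0.595, d' = 1.499
Δd' = d'_A − d'_B = 0.379 − 1.499 = -1.120
B has the higher sensitivity.

Δd-prime = -1.12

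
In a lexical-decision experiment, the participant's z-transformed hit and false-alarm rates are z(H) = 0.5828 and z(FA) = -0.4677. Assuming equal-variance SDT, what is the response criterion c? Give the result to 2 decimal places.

c = -0.06

c = −½·[z(H) + z(FA)] = −½·(0.5828 + (-0.4677)) = -0.05755
c < 0: the participant has a liberal response bias.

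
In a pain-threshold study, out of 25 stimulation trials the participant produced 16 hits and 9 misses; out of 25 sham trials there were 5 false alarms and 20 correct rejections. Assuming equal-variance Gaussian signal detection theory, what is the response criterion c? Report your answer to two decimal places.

c = 0.24

H = 16/25 = 0.6400
FA = 5/25 = 0.2000
z(0.6400) = 0.358, z(0.2000) = -0.842
c = −½·[z(H) + z(FA)] = −0.5 × (0.358 + (-0.842)) = 0.242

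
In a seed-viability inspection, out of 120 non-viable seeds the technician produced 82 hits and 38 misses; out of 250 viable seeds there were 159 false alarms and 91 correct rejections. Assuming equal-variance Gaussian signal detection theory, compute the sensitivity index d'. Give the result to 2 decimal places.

d' = 0.13

H = 82/120 = 0.6833
FA = 159/250 = 0.6360
Φ⁻¹(H) = Φ⁻¹(0.6833) = 0.477
Φ⁻¹(FA) = Φ⁻¹(0.6360) = 0.348
d' = z(H) − z(FA) = 0.477 − 0.348 = 0.129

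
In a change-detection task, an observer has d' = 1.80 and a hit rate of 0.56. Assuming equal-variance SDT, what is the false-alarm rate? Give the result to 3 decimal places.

false-alarm rate = 0.050

z(hit rate) = z(0.56) = 0.1510
z(FA) = z(H) − d' = 0.1510 − 1.80 = -1.6490
false-alarm rate = Φ(-1.6490) = 0.0496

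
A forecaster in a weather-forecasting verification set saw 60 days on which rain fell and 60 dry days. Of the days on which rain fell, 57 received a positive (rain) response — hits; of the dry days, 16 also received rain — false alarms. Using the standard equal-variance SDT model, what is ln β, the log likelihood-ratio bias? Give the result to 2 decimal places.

H = 57/60 = 0.9500
FA = 16/60 = 0.2667
z(H) = z(0.9500) = 1.645
z(FA) = z(0.2667) = -0.623
ln β = −½·[z(H)² − z(FA)²] = −0.5 × (2.706 − 0.388) = -1.159

ln β = -1.16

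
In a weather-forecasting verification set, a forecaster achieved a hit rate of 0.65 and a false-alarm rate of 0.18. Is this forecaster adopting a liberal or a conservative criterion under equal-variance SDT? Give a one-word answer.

z(H) = 0.385, z(FA) = -0.915
c = −½·(z(H) + z(FA)) = 0.265
c > 0 → conservative criterion (biased toward responding “no”).

conservative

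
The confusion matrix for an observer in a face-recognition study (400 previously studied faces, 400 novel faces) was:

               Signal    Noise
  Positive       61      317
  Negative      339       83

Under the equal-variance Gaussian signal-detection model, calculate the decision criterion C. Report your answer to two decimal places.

C = 0.11

H = 61/400 = 0.1525
FA = 317/400 = 0.7925
z(H) = -1.026
z(FA) = 0.815
c = −½·[z(H) + z(FA)] = −0.5 × (-1.026 + 0.815) = 0.1055
c > 0: the observer has a conservative response bias.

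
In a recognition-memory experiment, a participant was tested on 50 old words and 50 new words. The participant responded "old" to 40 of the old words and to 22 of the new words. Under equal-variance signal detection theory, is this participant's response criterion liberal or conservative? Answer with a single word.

liberal

z(H) = 0.842, z(FA) = -0.151
c = −½·(z(H) + z(FA)) = -0.3455
c < 0 → liberal criterion (biased toward responding “yes”).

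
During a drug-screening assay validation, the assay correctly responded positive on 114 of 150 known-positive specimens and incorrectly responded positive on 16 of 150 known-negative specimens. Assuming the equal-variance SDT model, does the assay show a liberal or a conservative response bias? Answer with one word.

z(H) = 0.706, z(FA) = -1.244
c = −½·(z(H) + z(FA)) = 0.269
c > 0 → conservative criterion (biased toward responding “no”).

conservative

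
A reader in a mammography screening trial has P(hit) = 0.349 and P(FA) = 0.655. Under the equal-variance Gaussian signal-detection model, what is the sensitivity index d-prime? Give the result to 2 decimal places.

z(0.349) = -0.388, z(0.655) = 0.399
d' = z(H) − z(FA) = -0.388 − 0.399 = -0.787

d-prime = -0.79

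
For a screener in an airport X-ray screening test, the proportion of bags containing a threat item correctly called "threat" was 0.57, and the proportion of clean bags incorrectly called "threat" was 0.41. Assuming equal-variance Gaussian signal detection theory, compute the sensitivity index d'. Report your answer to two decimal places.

z(0.57) = 0.176, z(0.41) = -0.228
d' = z(H) − z(FA) = 0.176 − (-0.228) = 0.404

d' = 0.40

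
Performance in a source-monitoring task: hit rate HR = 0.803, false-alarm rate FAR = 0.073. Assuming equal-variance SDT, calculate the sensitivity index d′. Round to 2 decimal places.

d′ = 2.31

z(H) = z(0.803) = 0.852
z(FA) = z(0.073) = -1.454
d' = z(H) − z(FA) = 0.852 − (-1.454) = 2.306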